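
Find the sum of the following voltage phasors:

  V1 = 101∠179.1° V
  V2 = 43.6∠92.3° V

Step 1 — Convert each phasor to rectangular form:
  V1 = 101·(cos(179.1°) + j·sin(179.1°)) = -101 + j1.586 V
  V2 = 43.6·(cos(92.3°) + j·sin(92.3°)) = -1.75 + j43.56 V
Step 2 — Sum components: V_total = -102.7 + j45.15 V.
Step 3 — Convert to polar: |V_total| = 112.2 V, ∠V_total = 156.3°.

V_total = 112.2∠156.3° V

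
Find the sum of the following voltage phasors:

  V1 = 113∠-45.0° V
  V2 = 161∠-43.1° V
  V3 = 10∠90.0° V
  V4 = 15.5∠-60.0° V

Step 1 — Convert each phasor to rectangular form:
  V1 = 113·(cos(-45.0°) + j·sin(-45.0°)) = 79.9 - j79.9 V
  V2 = 161·(cos(-43.1°) + j·sin(-43.1°)) = 117.6 - j110 V
  V3 = 10·(cos(90.0°) + j·sin(90.0°)) = 0 + j10 V
  V4 = 15.5·(cos(-60.0°) + j·sin(-60.0°)) = 7.75 - j13.42 V
Step 2 — Sum components: V_total = 205.2 - j193.3 V.
Step 3 — Convert to polar: |V_total| = 281.9 V, ∠V_total = -43.3°.

V_total = 281.9∠-43.3° V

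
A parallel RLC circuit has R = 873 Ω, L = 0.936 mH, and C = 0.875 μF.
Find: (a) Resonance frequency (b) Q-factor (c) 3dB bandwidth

Step 1 — Resonance: ω₀ = 1/√(LC) = 1/√(0.000936·8.75e-07) = 3.494e+04 rad/s.
Step 2 — f₀ = ω₀/(2π) = 5561 Hz.
Step 3 — Parallel Q: Q = R/(ω₀L) = 873/(3.494e+04·0.000936) = 26.69.
Step 4 — Bandwidth: Δω = ω₀/Q = 1309 rad/s; BW = Δω/(2π) = 208.4 Hz.

(a) f₀ = 5561 Hz  (b) Q = 26.69  (c) BW = 208.4 Hz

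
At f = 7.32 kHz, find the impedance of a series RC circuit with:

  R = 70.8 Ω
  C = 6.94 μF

Step 1 — Angular frequency: ω = 2π·f = 2π·7320 = 4.599e+04 rad/s.
Step 2 — Component impedances:
  R: Z = R = 70.8 Ω
  C: Z = 1/(jωC) = -j/(ω·C) = 0 - j3.133 Ω
Step 3 — Series combination: Z_total = R + C = 70.8 - j3.133 Ω = 70.87∠-2.5° Ω.

Z = 70.8 - j3.133 Ω = 70.87∠-2.5° Ω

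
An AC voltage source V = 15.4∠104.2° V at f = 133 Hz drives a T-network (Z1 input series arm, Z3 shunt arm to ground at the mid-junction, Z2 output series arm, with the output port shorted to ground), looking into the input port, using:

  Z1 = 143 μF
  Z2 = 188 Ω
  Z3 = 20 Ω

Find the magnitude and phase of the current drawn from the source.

Step 1 — Angular frequency: ω = 2π·f = 2π·133 = 835.7 rad/s.
Step 2 — Component impedances:
  Z1: Z = 1/(jωC) = -j/(ω·C) = 0 - j8.368 Ω
  Z2: Z = R = 188 Ω
  Z3: Z = R = 20 Ω
Step 3 — With the output port shorted to ground, the output series arm Z2 runs from the junction to ground; the shunt arm Z3 also runs from the junction to ground. They appear in parallel: Z3 || Z2 = 18.08 Ω.
Step 4 — Series with input arm Z1: Z_in = Z1 + (Z3 || Z2) = 18.08 - j8.368 Ω = 19.92∠-24.8° Ω.
Step 5 — Source phasor: V = 15.4∠104.2° V = -3.778 + j14.93 V.
Step 6 — Ohm's law: I = V / Z_total = (-3.778 + j14.93) / (18.08 - j8.368) = -0.4869 + j0.6005 A.
Step 7 — Convert to polar: |I| = 0.7731 A, ∠I = 129.0°.

I = 0.7731∠129.0° A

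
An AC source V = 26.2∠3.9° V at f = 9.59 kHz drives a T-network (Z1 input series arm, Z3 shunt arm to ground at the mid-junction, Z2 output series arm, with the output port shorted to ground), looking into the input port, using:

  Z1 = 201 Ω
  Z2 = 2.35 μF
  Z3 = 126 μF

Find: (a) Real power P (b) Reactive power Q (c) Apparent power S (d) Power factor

Step 1 — Angular frequency: ω = 2π·f = 2π·9590 = 6.026e+04 rad/s.
Step 2 — Component impedances:
  Z1: Z = R = 201 Ω
  Z2: Z = 1/(jωC) = -j/(ω·C) = 0 - j7.062 Ω
  Z3: Z = 1/(jωC) = -j/(ω·C) = 0 - j0.1317 Ω
Step 3 — With the output port shorted to ground, the output series arm Z2 runs from the junction to ground; the shunt arm Z3 also runs from the junction to ground. They appear in parallel: Z3 || Z2 = 0 - j0.1293 Ω.
Step 4 — Series with input arm Z1: Z_in = Z1 + (Z3 || Z2) = 201 - j0.1293 Ω = 201∠-0.0° Ω.
Step 5 — Source phasor: V = 26.2∠3.9° V = 26.14 + j1.782 V.
Step 6 — Current: I = V / Z = 0.13 + j0.008949 A = 0.1303∠3.9° A.
Step 7 — Complex power: S = V·I* = 3.415 - j0.002197 VA.
Step 8 — Real power: P = Re(S) = 3.415 W.
Step 9 — Reactive power: Q = Im(S) = -0.002197 VAR.
Step 10 — Apparent power: |S| = 3.415 VA.
Step 11 — Power factor: PF = P/|S| = 1 (leading).

(a) P = 3.415 W  (b) Q = -0.002197 VAR  (c) S = 3.415 VA  (d) PF = 1 (leading)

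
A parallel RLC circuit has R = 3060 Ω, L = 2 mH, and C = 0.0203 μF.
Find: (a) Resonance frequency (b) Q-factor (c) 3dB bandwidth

Step 1 — Resonance: ω₀ = 1/√(LC) = 1/√(0.002·2.03e-08) = 1.569e+05 rad/s.
Step 2 — f₀ = ω₀/(2π) = 2.498e+04 Hz.
Step 3 — Parallel Q: Q = R/(ω₀L) = 3060/(1.569e+05·0.002) = 9.749.
Step 4 — Bandwidth: Δω = ω₀/Q = 1.61e+04 rad/s; BW = Δω/(2π) = 2562 Hz.

(a) f₀ = 2.498e+04 Hz  (b) Q = 9.749  (c) BW = 2562 Hz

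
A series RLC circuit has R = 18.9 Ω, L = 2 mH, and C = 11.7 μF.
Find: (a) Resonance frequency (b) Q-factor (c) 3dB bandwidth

Step 1 — Resonance: ω₀ = 1/√(LC) = 1/√(0.002·1.17e-05) = 6537 rad/s.
Step 2 — f₀ = ω₀/(2π) = 1040 Hz.
Step 3 — Series Q: Q = ω₀L/R = 6537·0.002/18.9 = 0.6918.
Step 4 — Bandwidth: Δω = ω₀/Q = 9450 rad/s; BW = Δω/(2π) = 1504 Hz.

(a) f₀ = 1040 Hz  (b) Q = 0.6918  (c) BW = 1504 Hz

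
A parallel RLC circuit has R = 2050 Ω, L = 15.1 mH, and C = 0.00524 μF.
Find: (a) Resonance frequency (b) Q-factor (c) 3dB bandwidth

Step 1 — Resonance: ω₀ = 1/√(LC) = 1/√(0.0151·5.24e-09) = 1.124e+05 rad/s.
Step 2 — f₀ = ω₀/(2π) = 1.789e+04 Hz.
Step 3 — Parallel Q: Q = R/(ω₀L) = 2050/(1.124e+05·0.0151) = 1.208.
Step 4 — Bandwidth: Δω = ω₀/Q = 9.309e+04 rad/s; BW = Δω/(2π) = 1.482e+04 Hz.

(a) f₀ = 1.789e+04 Hz  (b) Q = 1.208  (c) BW = 1.482e+04 Hz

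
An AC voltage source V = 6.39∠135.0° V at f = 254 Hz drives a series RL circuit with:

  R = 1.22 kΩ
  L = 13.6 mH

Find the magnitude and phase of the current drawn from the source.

Step 1 — Angular frequency: ω = 2π·f = 2π·254 = 1596 rad/s.
Step 2 — Component impedances:
  R: Z = R = 1220 Ω
  L: Z = jωL = j·1596·0.0136 = 0 + j21.7 Ω
Step 3 — Series combination: Z_total = R + L = 1220 + j21.7 Ω = 1220∠1.0° Ω.
Step 4 — Source phasor: V = 6.39∠135.0° V = -4.518 + j4.518 V.
Step 5 — Ohm's law: I = V / Z_total = (-4.518 + j4.518) / (1220 + j21.7) = -0.003637 + j0.003768 A.
Step 6 — Convert to polar: |I| = 0.005237 A, ∠I = 134.0°.

I = 0.005237∠134.0° A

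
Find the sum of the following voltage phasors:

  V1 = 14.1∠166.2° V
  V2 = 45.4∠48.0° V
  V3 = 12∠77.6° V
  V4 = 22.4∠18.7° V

Step 1 — Convert each phasor to rectangular form:
  V1 = 14.1·(cos(166.2°) + j·sin(166.2°)) = -13.69 + j3.363 V
  V2 = 45.4·(cos(48.0°) + j·sin(48.0°)) = 30.38 + j33.74 V
  V3 = 12·(cos(77.6°) + j·sin(77.6°)) = 2.577 + j11.72 V
  V4 = 22.4·(cos(18.7°) + j·sin(18.7°)) = 21.22 + j7.182 V
Step 2 — Sum components: V_total = 40.48 + j56 V.
Step 3 — Convert to polar: |V_total| = 69.1 V, ∠V_total = 54.1°.

V_total = 69.1∠54.1° V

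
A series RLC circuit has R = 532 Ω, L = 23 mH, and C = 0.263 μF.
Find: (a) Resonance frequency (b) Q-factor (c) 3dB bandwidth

Step 1 — Resonance: ω₀ = 1/√(LC) = 1/√(0.023·2.63e-07) = 1.286e+04 rad/s.
Step 2 — f₀ = ω₀/(2π) = 2046 Hz.
Step 3 — Series Q: Q = ω₀L/R = 1.286e+04·0.023/532 = 0.5559.
Step 4 — Bandwidth: Δω = ω₀/Q = 2.313e+04 rad/s; BW = Δω/(2π) = 3681 Hz.

(a) f₀ = 2046 Hz  (b) Q = 0.5559  (c) BW = 3681 Hz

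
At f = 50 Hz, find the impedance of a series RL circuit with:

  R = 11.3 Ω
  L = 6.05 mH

Step 1 — Angular frequency: ω = 2π·f = 2π·50 = 314.2 rad/s.
Step 2 — Component impedances:
  R: Z = R = 11.3 Ω
  L: Z = jωL = j·314.2·0.00605 = 0 + j1.901 Ω
Step 3 — Series combination: Z_total = R + L = 11.3 + j1.901 Ω = 11.46∠9.5° Ω.

Z = 11.3 + j1.901 Ω = 11.46∠9.5° Ω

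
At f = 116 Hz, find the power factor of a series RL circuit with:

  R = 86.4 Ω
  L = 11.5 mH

Step 1 — Angular frequency: ω = 2π·f = 2π·116 = 728.8 rad/s.
Step 2 — Component impedances:
  R: Z = R = 86.4 Ω
  L: Z = jωL = j·728.8·0.0115 = 0 + j8.382 Ω
Step 3 — Series combination: Z_total = R + L = 86.4 + j8.382 Ω = 86.81∠5.5° Ω.
Step 4 — Power factor: PF = cos(φ) = Re(Z)/|Z| = 86.4/86.81 = 0.9953.
Step 5 — Type: Im(Z) = 8.382 ⇒ lagging (phase φ = 5.5°).

PF = 0.9953 (lagging, φ = 5.5°)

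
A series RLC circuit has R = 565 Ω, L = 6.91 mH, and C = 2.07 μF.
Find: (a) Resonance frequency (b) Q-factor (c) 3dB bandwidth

Step 1 — Resonance condition Im(Z)=0 gives ω₀ = 1/√(LC).
Step 2 — ω₀ = 1/√(0.00691·2.07e-06) = 8361 rad/s.
Step 3 — f₀ = ω₀/(2π) = 1331 Hz.
Step 4 — Series Q: Q = ω₀L/R = 8361·0.00691/565 = 0.1023.
Step 5 — 3dB bandwidth: Δω = ω₀/Q = 8.177e+04 rad/s; BW = Δω/(2π) = 1.301e+04 Hz.

(a) f₀ = 1331 Hz  (b) Q = 0.1023  (c) BW = 1.301e+04 Hz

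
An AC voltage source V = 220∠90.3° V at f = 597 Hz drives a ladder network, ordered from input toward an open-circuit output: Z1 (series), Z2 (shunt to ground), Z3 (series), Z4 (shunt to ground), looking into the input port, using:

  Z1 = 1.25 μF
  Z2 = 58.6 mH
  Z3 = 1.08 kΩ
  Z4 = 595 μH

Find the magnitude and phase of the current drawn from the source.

Step 1 — Angular frequency: ω = 2π·f = 2π·597 = 3751 rad/s.
Step 2 — Component impedances:
  Z1: Z = 1/(jωC) = -j/(ω·C) = 0 - j213.3 Ω
  Z2: Z = jωL = j·3751·0.0586 = 0 + j219.8 Ω
  Z3: Z = R = 1080 Ω
  Z4: Z = jωL = j·3751·0.000595 = 0 + j2.232 Ω
Step 3 — Ladder network (open output): work backward from the far end, alternating series and parallel combinations. Z_in = 42.92 - j2.286 Ω = 42.98∠-3.0° Ω.
Step 4 — Source phasor: V = 220∠90.3° V = -1.152 + j220 V.
Step 5 — Ohm's law: I = V / Z_total = (-1.152 + j220) / (42.92 - j2.286) = -0.2989 + j5.109 A.
Step 6 — Convert to polar: |I| = 5.118 A, ∠I = 93.3°.

I = 5.118∠93.3° A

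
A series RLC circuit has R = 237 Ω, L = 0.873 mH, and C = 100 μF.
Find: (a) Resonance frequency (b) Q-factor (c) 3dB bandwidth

Step 1 — Resonance: ω₀ = 1/√(LC) = 1/√(0.000873·0.0001) = 3384 rad/s.
Step 2 — f₀ = ω₀/(2π) = 538.7 Hz.
Step 3 — Series Q: Q = ω₀L/R = 3384·0.000873/237 = 0.01247.
Step 4 — Bandwidth: Δω = ω₀/Q = 2.715e+05 rad/s; BW = Δω/(2π) = 4.321e+04 Hz.

(a) f₀ = 538.7 Hz  (b) Q = 0.01247  (c) BW = 4.321e+04 Hz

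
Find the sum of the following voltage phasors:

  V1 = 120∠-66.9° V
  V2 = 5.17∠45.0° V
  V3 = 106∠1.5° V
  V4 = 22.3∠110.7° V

Step 1 — Convert each phasor to rectangular form:
  V1 = 120·(cos(-66.9°) + j·sin(-66.9°)) = 47.08 - j110.4 V
  V2 = 5.17·(cos(45.0°) + j·sin(45.0°)) = 3.656 + j3.656 V
  V3 = 106·(cos(1.5°) + j·sin(1.5°)) = 106 + j2.775 V
  V4 = 22.3·(cos(110.7°) + j·sin(110.7°)) = -7.882 + j20.86 V
Step 2 — Sum components: V_total = 148.8 - j83.09 V.
Step 3 — Convert to polar: |V_total| = 170.4 V, ∠V_total = -29.2°.

V_total = 170.4∠-29.2° V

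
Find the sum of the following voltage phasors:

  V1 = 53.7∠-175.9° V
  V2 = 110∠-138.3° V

Step 1 — Convert each phasor to rectangular form:
  V1 = 53.7·(cos(-175.9°) + j·sin(-175.9°)) = -53.56 - j3.839 V
  V2 = 110·(cos(-138.3°) + j·sin(-138.3°)) = -82.13 - j73.18 V
Step 2 — Sum components: V_total = -135.7 - j77.01 V.
Step 3 — Convert to polar: |V_total| = 156 V, ∠V_total = -150.4°.

V_total = 156∠-150.4° V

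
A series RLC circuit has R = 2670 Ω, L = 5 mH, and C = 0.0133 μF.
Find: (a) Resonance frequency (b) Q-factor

Step 1 — Resonance condition Im(Z)=0 gives ω₀ = 1/√(LC).
Step 2 — ω₀ = 1/√(0.005·1.33e-08) = 1.226e+05 rad/s.
Step 3 — f₀ = ω₀/(2π) = 1.952e+04 Hz.
Step 4 — Series Q: Q = ω₀L/R = 1.226e+05·0.005/2670 = 0.2296.

(a) f₀ = 1.952e+04 Hz  (b) Q = 0.2296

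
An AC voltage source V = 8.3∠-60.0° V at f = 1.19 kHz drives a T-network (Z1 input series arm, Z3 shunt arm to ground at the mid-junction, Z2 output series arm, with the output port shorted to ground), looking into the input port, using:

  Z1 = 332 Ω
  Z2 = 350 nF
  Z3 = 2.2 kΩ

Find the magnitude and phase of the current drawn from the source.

Step 1 — Angular frequency: ω = 2π·f = 2π·1190 = 7477 rad/s.
Step 2 — Component impedances:
  Z1: Z = R = 332 Ω
  Z2: Z = 1/(jωC) = -j/(ω·C) = 0 - j382.1 Ω
  Z3: Z = R = 2200 Ω
Step 3 — With the output port shorted to ground, the output series arm Z2 runs from the junction to ground; the shunt arm Z3 also runs from the junction to ground. They appear in parallel: Z3 || Z2 = 64.43 - j370.9 Ω.
Step 4 — Series with input arm Z1: Z_in = Z1 + (Z3 || Z2) = 396.4 - j370.9 Ω = 542.9∠-43.1° Ω.
Step 5 — Source phasor: V = 8.3∠-60.0° V = 4.15 - j7.188 V.
Step 6 — Ohm's law: I = V / Z_total = (4.15 - j7.188) / (396.4 - j370.9) = 0.01463 - j0.004445 A.
Step 7 — Convert to polar: |I| = 0.01529 A, ∠I = -16.9°.

I = 0.01529∠-16.9° A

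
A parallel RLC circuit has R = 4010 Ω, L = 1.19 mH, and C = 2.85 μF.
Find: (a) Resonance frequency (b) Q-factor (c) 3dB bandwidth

Step 1 — Resonance: ω₀ = 1/√(LC) = 1/√(0.00119·2.85e-06) = 1.717e+04 rad/s.
Step 2 — f₀ = ω₀/(2π) = 2733 Hz.
Step 3 — Parallel Q: Q = R/(ω₀L) = 4010/(1.717e+04·0.00119) = 196.2.
Step 4 — Bandwidth: Δω = ω₀/Q = 87.5 rad/s; BW = Δω/(2π) = 13.93 Hz.

(a) f₀ = 2733 Hz  (b) Q = 196.2  (c) BW = 13.93 Hz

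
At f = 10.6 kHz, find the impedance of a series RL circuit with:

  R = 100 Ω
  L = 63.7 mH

Step 1 — Angular frequency: ω = 2π·f = 2π·1.06e+04 = 6.66e+04 rad/s.
Step 2 — Component impedances:
  R: Z = R = 100 Ω
  L: Z = jωL = j·6.66e+04·0.0637 = 0 + j4243 Ω
Step 3 — Series combination: Z_total = R + L = 100 + j4243 Ω = 4244∠88.6° Ω.

Z = 100 + j4243 Ω = 4244∠88.6° Ω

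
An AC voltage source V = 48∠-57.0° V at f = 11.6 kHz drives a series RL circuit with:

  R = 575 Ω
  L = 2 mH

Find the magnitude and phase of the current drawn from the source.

Step 1 — Angular frequency: ω = 2π·f = 2π·1.16e+04 = 7.288e+04 rad/s.
Step 2 — Component impedances:
  R: Z = R = 575 Ω
  L: Z = jωL = j·7.288e+04·0.002 = 0 + j145.8 Ω
Step 3 — Series combination: Z_total = R + L = 575 + j145.8 Ω = 593.2∠14.2° Ω.
Step 4 — Source phasor: V = 48∠-57.0° V = 26.14 - j40.26 V.
Step 5 — Ohm's law: I = V / Z_total = (26.14 - j40.26) / (575 + j145.8) = 0.02604 - j0.07661 A.
Step 6 — Convert to polar: |I| = 0.08092 A, ∠I = -71.2°.

I = 0.08092∠-71.2° A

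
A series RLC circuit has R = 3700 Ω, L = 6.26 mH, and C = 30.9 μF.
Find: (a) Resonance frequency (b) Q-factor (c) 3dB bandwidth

Step 1 — Resonance condition Im(Z)=0 gives ω₀ = 1/√(LC).
Step 2 — ω₀ = 1/√(0.00626·3.09e-05) = 2274 rad/s.
Step 3 — f₀ = ω₀/(2π) = 361.9 Hz.
Step 4 — Series Q: Q = ω₀L/R = 2274·0.00626/3700 = 0.003847.
Step 5 — 3dB bandwidth: Δω = ω₀/Q = 5.911e+05 rad/s; BW = Δω/(2π) = 9.407e+04 Hz.

(a) f₀ = 361.9 Hz  (b) Q = 0.003847  (c) BW = 9.407e+04 Hz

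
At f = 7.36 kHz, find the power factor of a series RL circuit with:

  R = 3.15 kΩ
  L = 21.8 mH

Step 1 — Angular frequency: ω = 2π·f = 2π·7360 = 4.624e+04 rad/s.
Step 2 — Component impedances:
  R: Z = R = 3150 Ω
  L: Z = jωL = j·4.624e+04·0.0218 = 0 + j1008 Ω
Step 3 — Series combination: Z_total = R + L = 3150 + j1008 Ω = 3307∠17.7° Ω.
Step 4 — Power factor: PF = cos(φ) = Re(Z)/|Z| = 3150/3307.4 = 0.9524.
Step 5 — Type: Im(Z) = 1008 ⇒ lagging (phase φ = 17.7°).

PF = 0.9524 (lagging, φ = 17.7°)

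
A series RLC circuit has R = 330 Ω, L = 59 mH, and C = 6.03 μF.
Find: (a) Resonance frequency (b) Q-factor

Step 1 — Resonance condition Im(Z)=0 gives ω₀ = 1/√(LC).
Step 2 — ω₀ = 1/√(0.059·6.03e-06) = 1677 rad/s.
Step 3 — f₀ = ω₀/(2π) = 266.8 Hz.
Step 4 — Series Q: Q = ω₀L/R = 1677·0.059/330 = 0.2997.

(a) f₀ = 266.8 Hz  (b) Q = 0.2997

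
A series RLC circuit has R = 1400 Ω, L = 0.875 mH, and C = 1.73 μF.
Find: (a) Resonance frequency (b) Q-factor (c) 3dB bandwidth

Step 1 — Resonance: ω₀ = 1/√(LC) = 1/√(0.000875·1.73e-06) = 2.57e+04 rad/s.
Step 2 — f₀ = ω₀/(2π) = 4091 Hz.
Step 3 — Series Q: Q = ω₀L/R = 2.57e+04·0.000875/1400 = 0.01606.
Step 4 — Bandwidth: Δω = ω₀/Q = 1.6e+06 rad/s; BW = Δω/(2π) = 2.546e+05 Hz.

(a) f₀ = 4091 Hz  (b) Q = 0.01606  (c) BW = 2.546e+05 Hz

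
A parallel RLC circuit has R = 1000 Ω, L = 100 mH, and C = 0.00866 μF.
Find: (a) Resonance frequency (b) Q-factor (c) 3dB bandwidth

Step 1 — Resonance: ω₀ = 1/√(LC) = 1/√(0.1·8.66e-09) = 3.398e+04 rad/s.
Step 2 — f₀ = ω₀/(2π) = 5408 Hz.
Step 3 — Parallel Q: Q = R/(ω₀L) = 1000/(3.398e+04·0.1) = 0.2943.
Step 4 — Bandwidth: Δω = ω₀/Q = 1.155e+05 rad/s; BW = Δω/(2π) = 1.838e+04 Hz.

(a) f₀ = 5408 Hz  (b) Q = 0.2943  (c) BW = 1.838e+04 Hz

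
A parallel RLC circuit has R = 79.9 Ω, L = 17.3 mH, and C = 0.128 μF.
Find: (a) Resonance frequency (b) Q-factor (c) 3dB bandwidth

Step 1 — Resonance: ω₀ = 1/√(LC) = 1/√(0.0173·1.28e-07) = 2.125e+04 rad/s.
Step 2 — f₀ = ω₀/(2π) = 3382 Hz.
Step 3 — Parallel Q: Q = R/(ω₀L) = 79.9/(2.125e+04·0.0173) = 0.2173.
Step 4 — Bandwidth: Δω = ω₀/Q = 9.778e+04 rad/s; BW = Δω/(2π) = 1.556e+04 Hz.

(a) f₀ = 3382 Hz  (b) Q = 0.2173  (c) BW = 1.556e+04 Hz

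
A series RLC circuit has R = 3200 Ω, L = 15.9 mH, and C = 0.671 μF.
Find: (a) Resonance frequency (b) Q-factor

Step 1 — Resonance condition Im(Z)=0 gives ω₀ = 1/√(LC).
Step 2 — ω₀ = 1/√(0.0159·6.71e-07) = 9681 rad/s.
Step 3 — f₀ = ω₀/(2π) = 1541 Hz.
Step 4 — Series Q: Q = ω₀L/R = 9681·0.0159/3200 = 0.0481.

(a) f₀ = 1541 Hz  (b) Q = 0.0481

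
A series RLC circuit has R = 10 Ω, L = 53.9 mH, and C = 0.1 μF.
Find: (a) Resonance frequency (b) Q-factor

Step 1 — Resonance condition Im(Z)=0 gives ω₀ = 1/√(LC).
Step 2 — ω₀ = 1/√(0.0539·1e-07) = 1.362e+04 rad/s.
Step 3 — f₀ = ω₀/(2π) = 2168 Hz.
Step 4 — Series Q: Q = ω₀L/R = 1.362e+04·0.0539/10 = 73.42.

(a) f₀ = 2168 Hz  (b) Q = 73.42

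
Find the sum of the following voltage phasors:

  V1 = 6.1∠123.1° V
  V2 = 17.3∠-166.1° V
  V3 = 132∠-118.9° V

Step 1 — Convert each phasor to rectangular form:
  V1 = 6.1·(cos(123.1°) + j·sin(123.1°)) = -3.331 + j5.11 V
  V2 = 17.3·(cos(-166.1°) + j·sin(-166.1°)) = -16.79 - j4.156 V
  V3 = 132·(cos(-118.9°) + j·sin(-118.9°)) = -63.79 - j115.6 V
Step 2 — Sum components: V_total = -83.92 - j114.6 V.
Step 3 — Convert to polar: |V_total| = 142 V, ∠V_total = -126.2°.

V_total = 142∠-126.2° V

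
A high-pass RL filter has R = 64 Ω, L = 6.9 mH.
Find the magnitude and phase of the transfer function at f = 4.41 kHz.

Step 1 — Angular frequency: ω = 2π·4410 = 2.771e+04 rad/s.
Step 2 — Transfer function: H(jω) = jωL/(R + jωL).
Step 3 — Numerator jωL = j·191.2; denominator R + jωL = 64 + j191.2.
Step 4 — H = 0.8992 + j0.301.
Step 5 — Magnitude: |H| = 0.9483 (-0.5 dB); phase: φ = 18.5°.

|H| = 0.9483 (-0.5 dB), φ = 18.5°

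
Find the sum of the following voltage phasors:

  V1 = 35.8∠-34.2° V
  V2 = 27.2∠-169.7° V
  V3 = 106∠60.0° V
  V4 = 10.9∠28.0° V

Step 1 — Convert each phasor to rectangular form:
  V1 = 35.8·(cos(-34.2°) + j·sin(-34.2°)) = 29.61 - j20.12 V
  V2 = 27.2·(cos(-169.7°) + j·sin(-169.7°)) = -26.76 - j4.863 V
  V3 = 106·(cos(60.0°) + j·sin(60.0°)) = 53 + j91.8 V
  V4 = 10.9·(cos(28.0°) + j·sin(28.0°)) = 9.624 + j5.117 V
Step 2 — Sum components: V_total = 65.47 + j71.93 V.
Step 3 — Convert to polar: |V_total| = 97.27 V, ∠V_total = 47.7°.

V_total = 97.27∠47.7° V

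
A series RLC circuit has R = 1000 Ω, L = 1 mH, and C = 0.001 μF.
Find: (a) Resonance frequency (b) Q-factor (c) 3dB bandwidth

Step 1 — Resonance: ω₀ = 1/√(LC) = 1/√(0.001·1e-09) = 1e+06 rad/s.
Step 2 — f₀ = ω₀/(2π) = 1.592e+05 Hz.
Step 3 — Series Q: Q = ω₀L/R = 1e+06·0.001/1000 = 1.
Step 4 — Bandwidth: Δω = ω₀/Q = 1e+06 rad/s; BW = Δω/(2π) = 1.592e+05 Hz.

(a) f₀ = 1.592e+05 Hz  (b) Q = 1  (c) BW = 1.592e+05 Hz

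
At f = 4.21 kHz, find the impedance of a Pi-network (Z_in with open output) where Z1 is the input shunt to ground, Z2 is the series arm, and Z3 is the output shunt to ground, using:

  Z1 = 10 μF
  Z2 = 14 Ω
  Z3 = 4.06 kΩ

Step 1 — Angular frequency: ω = 2π·f = 2π·4210 = 2.645e+04 rad/s.
Step 2 — Component impedances:
  Z1: Z = 1/(jωC) = -j/(ω·C) = 0 - j3.78 Ω
  Z2: Z = R = 14 Ω
  Z3: Z = R = 4060 Ω
Step 3 — With open output, the series arm Z2 and the output shunt Z3 appear in series to ground: Z2 + Z3 = 4074 Ω.
Step 4 — Parallel with input shunt Z1: Z_in = Z1 || (Z2 + Z3) = 0.003508 - j3.78 Ω = 3.78∠-89.9° Ω.

Z = 0.003508 - j3.78 Ω = 3.78∠-89.9° Ω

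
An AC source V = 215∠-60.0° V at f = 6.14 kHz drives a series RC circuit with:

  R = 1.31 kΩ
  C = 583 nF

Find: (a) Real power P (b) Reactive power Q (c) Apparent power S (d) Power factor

Step 1 — Angular frequency: ω = 2π·f = 2π·6140 = 3.858e+04 rad/s.
Step 2 — Component impedances:
  R: Z = R = 1310 Ω
  C: Z = 1/(jωC) = -j/(ω·C) = 0 - j44.46 Ω
Step 3 — Series combination: Z_total = R + C = 1310 - j44.46 Ω = 1311∠-1.9° Ω.
Step 4 — Source phasor: V = 215∠-60.0° V = 107.5 - j186.2 V.
Step 5 — Current: I = V / Z = 0.08679 - j0.1392 A = 0.164∠-58.1° A.
Step 6 — Complex power: S = V·I* = 35.25 - j1.196 VA.
Step 7 — Real power: P = Re(S) = 35.25 W.
Step 8 — Reactive power: Q = Im(S) = -1.196 VAR.
Step 9 — Apparent power: |S| = 35.27 VA.
Step 10 — Power factor: PF = P/|S| = 0.9994 (leading).

(a) P = 35.25 W  (b) Q = -1.196 VAR  (c) S = 35.27 VA  (d) PF = 0.9994 (leading)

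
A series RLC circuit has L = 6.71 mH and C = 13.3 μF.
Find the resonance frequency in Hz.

Step 1 — Resonance condition Im(Z)=0 gives ω₀ = 1/√(LC).
Step 2 — ω₀ = 1/√(0.00671·1.33e-05) = 3347 rad/s.
Step 3 — f₀ = ω₀/(2π) = 532.8 Hz.

f₀ = 532.8 Hz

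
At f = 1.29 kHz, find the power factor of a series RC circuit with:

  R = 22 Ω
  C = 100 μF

Step 1 — Angular frequency: ω = 2π·f = 2π·1290 = 8105 rad/s.
Step 2 — Component impedances:
  R: Z = R = 22 Ω
  C: Z = 1/(jωC) = -j/(ω·C) = 0 - j1.234 Ω
Step 3 — Series combination: Z_total = R + C = 22 - j1.234 Ω = 22.03∠-3.2° Ω.
Step 4 — Power factor: PF = cos(φ) = Re(Z)/|Z| = 22/22.035 = 0.9984.
Step 5 — Type: Im(Z) = -1.234 ⇒ leading (phase φ = -3.2°).

PF = 0.9984 (leading, φ = -3.2°)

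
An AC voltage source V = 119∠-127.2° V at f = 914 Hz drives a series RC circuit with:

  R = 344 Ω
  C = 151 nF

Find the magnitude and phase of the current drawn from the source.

Step 1 — Angular frequency: ω = 2π·f = 2π·914 = 5743 rad/s.
Step 2 — Component impedances:
  R: Z = R = 344 Ω
  C: Z = 1/(jωC) = -j/(ω·C) = 0 - j1153 Ω
Step 3 — Series combination: Z_total = R + C = 344 - j1153 Ω = 1203∠-73.4° Ω.
Step 4 — Source phasor: V = 119∠-127.2° V = -71.95 - j94.79 V.
Step 5 — Ohm's law: I = V / Z_total = (-71.95 - j94.79) / (344 - j1153) = 0.05839 - j0.07981 A.
Step 6 — Convert to polar: |I| = 0.09889 A, ∠I = -53.8°.

I = 0.09889∠-53.8° A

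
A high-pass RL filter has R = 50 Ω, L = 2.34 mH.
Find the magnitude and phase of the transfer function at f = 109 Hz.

Step 1 — Angular frequency: ω = 2π·109 = 684.9 rad/s.
Step 2 — Transfer function: H(jω) = jωL/(R + jωL).
Step 3 — Numerator jωL = j·1.603; denominator R + jωL = 50 + j1.603.
Step 4 — H = 0.001026 + j0.03202.
Step 5 — Magnitude: |H| = 0.03204 (-29.9 dB); phase: φ = 88.2°.

|H| = 0.03204 (-29.9 dB), φ = 88.2°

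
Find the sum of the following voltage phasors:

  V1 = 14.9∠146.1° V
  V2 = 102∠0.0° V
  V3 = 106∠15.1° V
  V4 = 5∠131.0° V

Step 1 — Convert each phasor to rectangular form:
  V1 = 14.9·(cos(146.1°) + j·sin(146.1°)) = -12.37 + j8.31 V
  V2 = 102·(cos(0.0°) + j·sin(0.0°)) = 102 V
  V3 = 106·(cos(15.1°) + j·sin(15.1°)) = 102.3 + j27.61 V
  V4 = 5·(cos(131.0°) + j·sin(131.0°)) = -3.28 + j3.774 V
Step 2 — Sum components: V_total = 188.7 + j39.7 V.
Step 3 — Convert to polar: |V_total| = 192.8 V, ∠V_total = 11.9°.

V_total = 192.8∠11.9° V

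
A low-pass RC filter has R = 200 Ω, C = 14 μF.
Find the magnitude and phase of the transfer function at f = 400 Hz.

Step 1 — Angular frequency: ω = 2π·400 = 2513 rad/s.
Step 2 — Transfer function: H(jω) = 1/(1 + jωRC).
Step 3 — Denominator: 1 + jωRC = 1 + j·2513·200·1.4e-05 = 1 + j7.037.
Step 4 — H = 0.01979 - j0.1393.
Step 5 — Magnitude: |H| = 0.1407 (-17.0 dB); phase: φ = -81.9°.

|H| = 0.1407 (-17.0 dB), φ = -81.9°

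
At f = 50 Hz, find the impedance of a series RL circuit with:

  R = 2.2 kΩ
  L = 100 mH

Step 1 — Angular frequency: ω = 2π·f = 2π·50 = 314.2 rad/s.
Step 2 — Component impedances:
  R: Z = R = 2200 Ω
  L: Z = jωL = j·314.2·0.1 = 0 + j31.42 Ω
Step 3 — Series combination: Z_total = R + L = 2200 + j31.42 Ω = 2200∠0.8° Ω.

Z = 2200 + j31.42 Ω = 2200∠0.8° Ω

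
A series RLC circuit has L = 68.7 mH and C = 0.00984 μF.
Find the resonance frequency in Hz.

Step 1 — Resonance condition Im(Z)=0 gives ω₀ = 1/√(LC).
Step 2 — ω₀ = 1/√(0.0687·9.84e-09) = 3.846e+04 rad/s.
Step 3 — f₀ = ω₀/(2π) = 6121 Hz.

f₀ = 6121 Hz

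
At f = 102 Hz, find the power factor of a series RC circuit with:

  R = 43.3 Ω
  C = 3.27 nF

Step 1 — Angular frequency: ω = 2π·f = 2π·102 = 640.9 rad/s.
Step 2 — Component impedances:
  R: Z = R = 43.3 Ω
  C: Z = 1/(jωC) = -j/(ω·C) = 0 - j4.772e+05 Ω
Step 3 — Series combination: Z_total = R + C = 43.3 - j4.772e+05 Ω = 4.772e+05∠-90.0° Ω.
Step 4 — Power factor: PF = cos(φ) = Re(Z)/|Z| = 43.3/4.772e+05 = 9.074e-05.
Step 5 — Type: Im(Z) = -4.772e+05 ⇒ leading (phase φ = -90.0°).

PF = 9.074e-05 (leading, φ = -90.0°)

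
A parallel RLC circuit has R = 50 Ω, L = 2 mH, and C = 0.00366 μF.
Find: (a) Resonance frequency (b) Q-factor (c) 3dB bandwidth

Step 1 — Resonance: ω₀ = 1/√(LC) = 1/√(0.002·3.66e-09) = 3.696e+05 rad/s.
Step 2 — f₀ = ω₀/(2π) = 5.883e+04 Hz.
Step 3 — Parallel Q: Q = R/(ω₀L) = 50/(3.696e+05·0.002) = 0.06764.
Step 4 — Bandwidth: Δω = ω₀/Q = 5.464e+06 rad/s; BW = Δω/(2π) = 8.697e+05 Hz.

(a) f₀ = 5.883e+04 Hz  (b) Q = 0.06764  (c) BW = 8.697e+05 Hz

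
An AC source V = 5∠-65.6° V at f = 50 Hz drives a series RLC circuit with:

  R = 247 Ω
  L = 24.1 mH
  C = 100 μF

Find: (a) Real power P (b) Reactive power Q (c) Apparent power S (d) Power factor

Step 1 — Angular frequency: ω = 2π·f = 2π·50 = 314.2 rad/s.
Step 2 — Component impedances:
  R: Z = R = 247 Ω
  L: Z = jωL = j·314.2·0.0241 = 0 + j7.571 Ω
  C: Z = 1/(jωC) = -j/(ω·C) = 0 - j31.83 Ω
Step 3 — Series combination: Z_total = R + L + C = 247 - j24.26 Ω = 248.2∠-5.6° Ω.
Step 4 — Source phasor: V = 5∠-65.6° V = 2.066 - j4.553 V.
Step 5 — Current: I = V / Z = 0.01008 - j0.01745 A = 0.02015∠-60.0° A.
Step 6 — Complex power: S = V·I* = 0.1002 - j0.009846 VA.
Step 7 — Real power: P = Re(S) = 0.1002 W.
Step 8 — Reactive power: Q = Im(S) = -0.009846 VAR.
Step 9 — Apparent power: |S| = 0.1007 VA.
Step 10 — Power factor: PF = P/|S| = 0.9952 (leading).

(a) P = 0.1002 W  (b) Q = -0.009846 VAR  (c) S = 0.1007 VA  (d) PF = 0.9952 (leading)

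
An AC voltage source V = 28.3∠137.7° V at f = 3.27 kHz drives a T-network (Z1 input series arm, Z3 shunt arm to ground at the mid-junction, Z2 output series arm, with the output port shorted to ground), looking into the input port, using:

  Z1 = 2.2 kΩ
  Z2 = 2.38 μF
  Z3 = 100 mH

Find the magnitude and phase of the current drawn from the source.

Step 1 — Angular frequency: ω = 2π·f = 2π·3270 = 2.055e+04 rad/s.
Step 2 — Component impedances:
  Z1: Z = R = 2200 Ω
  Z2: Z = 1/(jωC) = -j/(ω·C) = 0 - j20.45 Ω
  Z3: Z = jωL = j·2.055e+04·0.1 = 0 + j2055 Ω
Step 3 — With the output port shorted to ground, the output series arm Z2 runs from the junction to ground; the shunt arm Z3 also runs from the junction to ground. They appear in parallel: Z3 || Z2 = 0 - j20.66 Ω.
Step 4 — Series with input arm Z1: Z_in = Z1 + (Z3 || Z2) = 2200 - j20.66 Ω = 2200∠-0.5° Ω.
Step 5 — Source phasor: V = 28.3∠137.7° V = -20.93 + j19.05 V.
Step 6 — Ohm's law: I = V / Z_total = (-20.93 + j19.05) / (2200 - j20.66) = -0.009595 + j0.008567 A.
Step 7 — Convert to polar: |I| = 0.01286 A, ∠I = 138.2°.

I = 0.01286∠138.2° A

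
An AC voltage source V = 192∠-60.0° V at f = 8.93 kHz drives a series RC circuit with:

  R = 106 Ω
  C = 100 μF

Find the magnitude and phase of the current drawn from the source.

Step 1 — Angular frequency: ω = 2π·f = 2π·8930 = 5.611e+04 rad/s.
Step 2 — Component impedances:
  R: Z = R = 106 Ω
  C: Z = 1/(jωC) = -j/(ω·C) = 0 - j0.1782 Ω
Step 3 — Series combination: Z_total = R + C = 106 - j0.1782 Ω = 106∠-0.1° Ω.
Step 4 — Source phasor: V = 192∠-60.0° V = 96 - j166.3 V.
Step 5 — Ohm's law: I = V / Z_total = (96 - j166.3) / (106 - j0.1782) = 0.9083 - j1.567 A.
Step 6 — Convert to polar: |I| = 1.811 A, ∠I = -59.9°.

I = 1.811∠-59.9° A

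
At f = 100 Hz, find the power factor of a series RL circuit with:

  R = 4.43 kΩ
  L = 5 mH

Step 1 — Angular frequency: ω = 2π·f = 2π·100 = 628.3 rad/s.
Step 2 — Component impedances:
  R: Z = R = 4430 Ω
  L: Z = jωL = j·628.3·0.005 = 0 + j3.142 Ω
Step 3 — Series combination: Z_total = R + L = 4430 + j3.142 Ω = 4430∠0.0° Ω.
Step 4 — Power factor: PF = cos(φ) = Re(Z)/|Z| = 4430/4430 = 1.
Step 5 — Type: Im(Z) = 3.142 ⇒ lagging (phase φ = 0.0°).

PF = 1 (lagging, φ = 0.0°)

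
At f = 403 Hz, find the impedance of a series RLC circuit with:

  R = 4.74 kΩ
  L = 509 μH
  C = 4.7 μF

Step 1 — Angular frequency: ω = 2π·f = 2π·403 = 2532 rad/s.
Step 2 — Component impedances:
  R: Z = R = 4740 Ω
  L: Z = jωL = j·2532·0.000509 = 0 + j1.289 Ω
  C: Z = 1/(jωC) = -j/(ω·C) = 0 - j84.03 Ω
Step 3 — Series combination: Z_total = R + L + C = 4740 - j82.74 Ω = 4741∠-1.0° Ω.

Z = 4740 - j82.74 Ω = 4741∠-1.0° Ω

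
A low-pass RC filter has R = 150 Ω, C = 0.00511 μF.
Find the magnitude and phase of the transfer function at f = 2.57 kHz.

Step 1 — Angular frequency: ω = 2π·2570 = 1.615e+04 rad/s.
Step 2 — Transfer function: H(jω) = 1/(1 + jωRC).
Step 3 — Denominator: 1 + jωRC = 1 + j·1.615e+04·150·5.11e-09 = 1 + j0.01238.
Step 4 — H = 0.9998 - j0.01238.
Step 5 — Magnitude: |H| = 0.9999 (-0.0 dB); phase: φ = -0.7°.

|H| = 0.9999 (-0.0 dB), φ = -0.7°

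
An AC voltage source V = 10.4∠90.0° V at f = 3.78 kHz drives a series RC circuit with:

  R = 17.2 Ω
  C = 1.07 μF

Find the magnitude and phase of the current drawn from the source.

Step 1 — Angular frequency: ω = 2π·f = 2π·3780 = 2.375e+04 rad/s.
Step 2 — Component impedances:
  R: Z = R = 17.2 Ω
  C: Z = 1/(jωC) = -j/(ω·C) = 0 - j39.35 Ω
Step 3 — Series combination: Z_total = R + C = 17.2 - j39.35 Ω = 42.94∠-66.4° Ω.
Step 4 — Source phasor: V = 10.4∠90.0° V = 0 + j10.4 V.
Step 5 — Ohm's law: I = V / Z_total = (0 + j10.4) / (17.2 - j39.35) = -0.2219 + j0.09699 A.
Step 6 — Convert to polar: |I| = 0.2422 A, ∠I = 156.4°.

I = 0.2422∠156.4° A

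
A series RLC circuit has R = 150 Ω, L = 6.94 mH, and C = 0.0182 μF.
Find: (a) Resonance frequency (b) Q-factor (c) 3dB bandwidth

Step 1 — Resonance condition Im(Z)=0 gives ω₀ = 1/√(LC).
Step 2 — ω₀ = 1/√(0.00694·1.82e-08) = 8.898e+04 rad/s.
Step 3 — f₀ = ω₀/(2π) = 1.416e+04 Hz.
Step 4 — Series Q: Q = ω₀L/R = 8.898e+04·0.00694/150 = 4.117.
Step 5 — 3dB bandwidth: Δω = ω₀/Q = 2.161e+04 rad/s; BW = Δω/(2π) = 3440 Hz.

(a) f₀ = 1.416e+04 Hz  (b) Q = 4.117  (c) BW = 3440 Hz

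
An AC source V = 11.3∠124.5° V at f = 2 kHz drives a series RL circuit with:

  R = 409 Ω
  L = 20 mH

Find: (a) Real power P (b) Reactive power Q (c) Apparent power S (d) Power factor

Step 1 — Angular frequency: ω = 2π·f = 2π·2000 = 1.257e+04 rad/s.
Step 2 — Component impedances:
  R: Z = R = 409 Ω
  L: Z = jωL = j·1.257e+04·0.02 = 0 + j251.3 Ω
Step 3 — Series combination: Z_total = R + L = 409 + j251.3 Ω = 480∠31.6° Ω.
Step 4 — Source phasor: V = 11.3∠124.5° V = -6.4 + j9.313 V.
Step 5 — Current: I = V / Z = -0.001203 + j0.02351 A = 0.02354∠92.9° A.
Step 6 — Complex power: S = V·I* = 0.2266 + j0.1393 VA.
Step 7 — Real power: P = Re(S) = 0.2266 W.
Step 8 — Reactive power: Q = Im(S) = 0.1393 VAR.
Step 9 — Apparent power: |S| = 0.266 VA.
Step 10 — Power factor: PF = P/|S| = 0.852 (lagging).

(a) P = 0.2266 W  (b) Q = 0.1393 VAR  (c) S = 0.266 VA  (d) PF = 0.852 (lagging)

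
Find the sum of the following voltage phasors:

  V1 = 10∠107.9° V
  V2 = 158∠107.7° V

Step 1 — Convert each phasor to rectangular form:
  V1 = 10·(cos(107.9°) + j·sin(107.9°)) = -3.074 + j9.516 V
  V2 = 158·(cos(107.7°) + j·sin(107.7°)) = -48.04 + j150.5 V
Step 2 — Sum components: V_total = -51.11 + j160 V.
Step 3 — Convert to polar: |V_total| = 168 V, ∠V_total = 107.7°.

V_total = 168∠107.7° V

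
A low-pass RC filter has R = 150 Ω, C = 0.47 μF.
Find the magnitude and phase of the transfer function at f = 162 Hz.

Step 1 — Angular frequency: ω = 2π·162 = 1018 rad/s.
Step 2 — Transfer function: H(jω) = 1/(1 + jωRC).
Step 3 — Denominator: 1 + jωRC = 1 + j·1018·150·4.7e-07 = 1 + j0.07176.
Step 4 — H = 0.9949 - j0.07139.
Step 5 — Magnitude: |H| = 0.9974 (-0.0 dB); phase: φ = -4.1°.

|H| = 0.9974 (-0.0 dB), φ = -4.1°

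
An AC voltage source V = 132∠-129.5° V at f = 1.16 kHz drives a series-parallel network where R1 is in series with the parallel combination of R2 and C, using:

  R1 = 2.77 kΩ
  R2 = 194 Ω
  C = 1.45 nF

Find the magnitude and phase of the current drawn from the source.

Step 1 — Angular frequency: ω = 2π·f = 2π·1160 = 7288 rad/s.
Step 2 — Component impedances:
  R1: Z = R = 2770 Ω
  R2: Z = R = 194 Ω
  C: Z = 1/(jωC) = -j/(ω·C) = 0 - j9.462e+04 Ω
Step 3 — Parallel branch: R2 || C = 1/(1/R2 + 1/C) = 194 - j0.3977 Ω.
Step 4 — Series with R1: Z_total = R1 + (R2 || C) = 2964 - j0.3977 Ω = 2964∠-0.0° Ω.
Step 5 — Source phasor: V = 132∠-129.5° V = -83.96 - j101.9 V.
Step 6 — Ohm's law: I = V / Z_total = (-83.96 - j101.9) / (2964 - j0.3977) = -0.02832 - j0.03437 A.
Step 7 — Convert to polar: |I| = 0.04453 A, ∠I = -129.5°.

I = 0.04453∠-129.5° A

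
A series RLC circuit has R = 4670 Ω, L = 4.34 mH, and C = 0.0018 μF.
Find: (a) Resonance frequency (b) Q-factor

Step 1 — Resonance condition Im(Z)=0 gives ω₀ = 1/√(LC).
Step 2 — ω₀ = 1/√(0.00434·1.8e-09) = 3.578e+05 rad/s.
Step 3 — f₀ = ω₀/(2π) = 5.694e+04 Hz.
Step 4 — Series Q: Q = ω₀L/R = 3.578e+05·0.00434/4670 = 0.3325.

(a) f₀ = 5.694e+04 Hz  (b) Q = 0.3325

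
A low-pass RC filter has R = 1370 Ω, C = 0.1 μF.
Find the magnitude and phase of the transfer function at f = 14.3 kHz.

Step 1 — Angular frequency: ω = 2π·1.43e+04 = 8.985e+04 rad/s.
Step 2 — Transfer function: H(jω) = 1/(1 + jωRC).
Step 3 — Denominator: 1 + jωRC = 1 + j·8.985e+04·1370·1e-07 = 1 + j12.31.
Step 4 — H = 0.006556 - j0.08071.
Step 5 — Magnitude: |H| = 0.08097 (-21.8 dB); phase: φ = -85.4°.

|H| = 0.08097 (-21.8 dB), φ = -85.4°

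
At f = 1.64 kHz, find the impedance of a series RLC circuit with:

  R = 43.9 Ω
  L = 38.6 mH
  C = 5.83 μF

Step 1 — Angular frequency: ω = 2π·f = 2π·1640 = 1.03e+04 rad/s.
Step 2 — Component impedances:
  R: Z = R = 43.9 Ω
  L: Z = jωL = j·1.03e+04·0.0386 = 0 + j397.8 Ω
  C: Z = 1/(jωC) = -j/(ω·C) = 0 - j16.65 Ω
Step 3 — Series combination: Z_total = R + L + C = 43.9 + j381.1 Ω = 383.6∠83.4° Ω.

Z = 43.9 + j381.1 Ω = 383.6∠83.4° Ω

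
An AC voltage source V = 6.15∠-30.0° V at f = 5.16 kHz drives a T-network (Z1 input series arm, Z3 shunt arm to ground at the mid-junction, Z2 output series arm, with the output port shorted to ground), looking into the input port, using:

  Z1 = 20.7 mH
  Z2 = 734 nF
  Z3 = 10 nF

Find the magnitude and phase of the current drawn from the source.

Step 1 — Angular frequency: ω = 2π·f = 2π·5160 = 3.242e+04 rad/s.
Step 2 — Component impedances:
  Z1: Z = jωL = j·3.242e+04·0.0207 = 0 + j671.1 Ω
  Z2: Z = 1/(jωC) = -j/(ω·C) = 0 - j42.02 Ω
  Z3: Z = 1/(jωC) = -j/(ω·C) = 0 - j3084 Ω
Step 3 — With the output port shorted to ground, the output series arm Z2 runs from the junction to ground; the shunt arm Z3 also runs from the junction to ground. They appear in parallel: Z3 || Z2 = 0 - j41.46 Ω.
Step 4 — Series with input arm Z1: Z_in = Z1 + (Z3 || Z2) = 0 + j629.7 Ω = 629.7∠90.0° Ω.
Step 5 — Source phasor: V = 6.15∠-30.0° V = 5.326 - j3.075 V.
Step 6 — Ohm's law: I = V / Z_total = (5.326 - j3.075) / (0 + j629.7) = -0.004884 - j0.008459 A.
Step 7 — Convert to polar: |I| = 0.009767 A, ∠I = -120.0°.

I = 0.009767∠-120.0° A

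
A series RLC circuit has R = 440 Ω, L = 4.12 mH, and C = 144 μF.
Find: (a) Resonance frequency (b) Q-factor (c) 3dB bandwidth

Step 1 — Resonance: ω₀ = 1/√(LC) = 1/√(0.00412·0.000144) = 1298 rad/s.
Step 2 — f₀ = ω₀/(2π) = 206.6 Hz.
Step 3 — Series Q: Q = ω₀L/R = 1298·0.00412/440 = 0.01216.
Step 4 — Bandwidth: Δω = ω₀/Q = 1.068e+05 rad/s; BW = Δω/(2π) = 1.7e+04 Hz.

(a) f₀ = 206.6 Hz  (b) Q = 0.01216  (c) BW = 1.7e+04 Hz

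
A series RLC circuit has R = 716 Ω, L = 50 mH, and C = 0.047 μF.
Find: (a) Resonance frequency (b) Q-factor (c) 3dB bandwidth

Step 1 — Resonance condition Im(Z)=0 gives ω₀ = 1/√(LC).
Step 2 — ω₀ = 1/√(0.05·4.7e-08) = 2.063e+04 rad/s.
Step 3 — f₀ = ω₀/(2π) = 3283 Hz.
Step 4 — Series Q: Q = ω₀L/R = 2.063e+04·0.05/716 = 1.441.
Step 5 — 3dB bandwidth: Δω = ω₀/Q = 1.432e+04 rad/s; BW = Δω/(2π) = 2279 Hz.

(a) f₀ = 3283 Hz  (b) Q = 1.441  (c) BW = 2279 Hz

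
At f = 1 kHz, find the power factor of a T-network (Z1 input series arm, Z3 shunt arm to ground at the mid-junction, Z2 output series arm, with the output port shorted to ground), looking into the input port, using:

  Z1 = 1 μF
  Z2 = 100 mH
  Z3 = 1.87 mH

Step 1 — Angular frequency: ω = 2π·f = 2π·1000 = 6283 rad/s.
Step 2 — Component impedances:
  Z1: Z = 1/(jωC) = -j/(ω·C) = 0 - j159.2 Ω
  Z2: Z = jωL = j·6283·0.1 = 0 + j628.3 Ω
  Z3: Z = jωL = j·6283·0.00187 = 0 + j11.75 Ω
Step 3 — With the output port shorted to ground, the output series arm Z2 runs from the junction to ground; the shunt arm Z3 also runs from the junction to ground. They appear in parallel: Z3 || Z2 = 0 + j11.53 Ω.
Step 4 — Series with input arm Z1: Z_in = Z1 + (Z3 || Z2) = 0 - j147.6 Ω = 147.6∠-90.0° Ω.
Step 5 — Power factor: PF = cos(φ) = Re(Z)/|Z| = 0/147.6 = 0.
Step 6 — Type: Im(Z) = -147.6 ⇒ leading (phase φ = -90.0°).

PF = 0 (leading, φ = -90.0°)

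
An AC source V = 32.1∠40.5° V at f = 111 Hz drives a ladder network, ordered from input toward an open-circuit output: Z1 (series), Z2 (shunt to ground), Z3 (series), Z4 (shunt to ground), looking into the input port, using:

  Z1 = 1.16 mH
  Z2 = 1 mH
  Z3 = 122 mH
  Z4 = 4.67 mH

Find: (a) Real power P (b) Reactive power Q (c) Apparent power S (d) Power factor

Step 1 — Angular frequency: ω = 2π·f = 2π·111 = 697.4 rad/s.
Step 2 — Component impedances:
  Z1: Z = jωL = j·697.4·0.00116 = 0 + j0.809 Ω
  Z2: Z = jωL = j·697.4·0.001 = 0 + j0.6974 Ω
  Z3: Z = jωL = j·697.4·0.122 = 0 + j85.09 Ω
  Z4: Z = jωL = j·697.4·0.00467 = 0 + j3.257 Ω
Step 3 — Ladder network (open output): work backward from the far end, alternating series and parallel combinations. Z_in = 0 + j1.501 Ω = 1.501∠90.0° Ω.
Step 4 — Source phasor: V = 32.1∠40.5° V = 24.41 + j20.85 V.
Step 5 — Current: I = V / Z = 13.89 - j16.26 A = 21.39∠-49.5° A.
Step 6 — Complex power: S = V·I* = 0 + j686.5 VA.
Step 7 — Real power: P = Re(S) = 0 W.
Step 8 — Reactive power: Q = Im(S) = 686.5 VAR.
Step 9 — Apparent power: |S| = 686.5 VA.
Step 10 — Power factor: PF = P/|S| = 0 (lagging).

(a) P = 0 W  (b) Q = 686.5 VAR  (c) S = 686.5 VA  (d) PF = 0 (lagging)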